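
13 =13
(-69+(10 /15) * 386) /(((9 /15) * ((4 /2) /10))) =14125 /9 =1569.44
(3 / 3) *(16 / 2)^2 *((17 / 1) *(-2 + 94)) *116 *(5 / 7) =58055680 / 7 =8293668.57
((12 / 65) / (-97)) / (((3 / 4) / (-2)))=32 / 6305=0.01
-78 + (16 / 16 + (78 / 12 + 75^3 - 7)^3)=600675354494718133 / 8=75084419311839766.62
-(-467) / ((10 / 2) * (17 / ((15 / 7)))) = 1401 / 119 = 11.77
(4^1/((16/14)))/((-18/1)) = -7/36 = -0.19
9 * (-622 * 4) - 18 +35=-22375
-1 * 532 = -532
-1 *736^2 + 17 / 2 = -1083375 / 2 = -541687.50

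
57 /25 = 2.28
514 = 514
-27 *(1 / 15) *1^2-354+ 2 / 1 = -353.80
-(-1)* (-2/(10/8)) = -8/5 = -1.60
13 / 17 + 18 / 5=371 / 85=4.36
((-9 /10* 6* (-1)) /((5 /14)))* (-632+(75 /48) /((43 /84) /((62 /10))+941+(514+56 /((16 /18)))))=-1888750267929 /197654350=-9555.82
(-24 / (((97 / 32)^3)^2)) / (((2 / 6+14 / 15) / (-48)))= 18554258718720 / 15826468093651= 1.17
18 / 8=9 / 4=2.25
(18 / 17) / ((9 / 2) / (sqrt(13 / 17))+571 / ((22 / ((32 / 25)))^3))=-45527099904000000 / 10119791285314354921+140133243164062500* sqrt(221) / 10119791285314354921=0.20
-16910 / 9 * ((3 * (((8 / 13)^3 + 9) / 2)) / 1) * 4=-686038700 / 6591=-104087.19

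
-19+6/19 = -355/19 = -18.68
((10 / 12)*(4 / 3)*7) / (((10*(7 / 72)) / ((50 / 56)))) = 50 / 7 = 7.14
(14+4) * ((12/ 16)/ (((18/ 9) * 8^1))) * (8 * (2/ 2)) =6.75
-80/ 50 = -8/ 5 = -1.60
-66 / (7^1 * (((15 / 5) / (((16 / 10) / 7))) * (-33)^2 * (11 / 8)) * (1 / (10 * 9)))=-256 / 5929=-0.04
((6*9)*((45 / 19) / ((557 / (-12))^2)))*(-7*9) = -22044960 / 5894731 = -3.74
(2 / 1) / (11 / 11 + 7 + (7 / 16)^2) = 512 / 2097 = 0.24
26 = 26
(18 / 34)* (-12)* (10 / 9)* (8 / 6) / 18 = -80 / 153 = -0.52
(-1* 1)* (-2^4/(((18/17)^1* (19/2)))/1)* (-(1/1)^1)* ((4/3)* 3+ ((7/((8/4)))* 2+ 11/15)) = -47872/2565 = -18.66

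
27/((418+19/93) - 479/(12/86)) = -0.01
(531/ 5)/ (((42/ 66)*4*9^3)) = 649/ 11340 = 0.06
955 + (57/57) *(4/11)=10509/11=955.36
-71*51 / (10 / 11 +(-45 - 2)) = 78.56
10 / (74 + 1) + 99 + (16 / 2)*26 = 4607 / 15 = 307.13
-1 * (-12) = 12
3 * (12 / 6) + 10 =16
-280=-280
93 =93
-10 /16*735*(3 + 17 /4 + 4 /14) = -110775 /32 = -3461.72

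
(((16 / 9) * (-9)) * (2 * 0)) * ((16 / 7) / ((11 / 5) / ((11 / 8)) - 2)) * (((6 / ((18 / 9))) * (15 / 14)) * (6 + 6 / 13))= 0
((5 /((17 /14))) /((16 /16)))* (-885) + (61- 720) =-73153 /17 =-4303.12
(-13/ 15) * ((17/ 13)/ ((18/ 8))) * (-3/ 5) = 68/ 225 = 0.30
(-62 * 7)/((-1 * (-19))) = -434/19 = -22.84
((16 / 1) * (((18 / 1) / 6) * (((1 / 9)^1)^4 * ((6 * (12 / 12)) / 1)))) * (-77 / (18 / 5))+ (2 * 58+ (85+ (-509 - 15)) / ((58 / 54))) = -293.66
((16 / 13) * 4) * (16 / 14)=5.63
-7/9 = -0.78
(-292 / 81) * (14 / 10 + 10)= -5548 / 135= -41.10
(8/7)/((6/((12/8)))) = 2/7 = 0.29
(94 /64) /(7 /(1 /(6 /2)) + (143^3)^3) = 47 /800155353944841528448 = 0.00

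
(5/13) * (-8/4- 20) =-110/13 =-8.46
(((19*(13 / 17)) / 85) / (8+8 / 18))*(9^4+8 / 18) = 132.82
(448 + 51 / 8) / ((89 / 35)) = 127225 / 712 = 178.69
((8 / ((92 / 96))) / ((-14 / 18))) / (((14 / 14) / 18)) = -31104 / 161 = -193.19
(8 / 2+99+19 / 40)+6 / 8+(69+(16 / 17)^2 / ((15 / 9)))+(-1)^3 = 172.76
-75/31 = -2.42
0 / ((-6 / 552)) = 0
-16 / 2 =-8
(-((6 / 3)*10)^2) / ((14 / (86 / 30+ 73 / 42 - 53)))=203260 / 147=1382.72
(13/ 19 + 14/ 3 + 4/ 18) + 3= 1466/ 171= 8.57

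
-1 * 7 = -7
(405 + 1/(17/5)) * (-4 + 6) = 13780/17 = 810.59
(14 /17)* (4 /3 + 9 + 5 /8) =1841 /204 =9.02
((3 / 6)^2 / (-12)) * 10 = -5 / 24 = -0.21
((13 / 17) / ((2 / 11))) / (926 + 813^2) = 11 / 1731110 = 0.00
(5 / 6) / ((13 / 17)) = 85 / 78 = 1.09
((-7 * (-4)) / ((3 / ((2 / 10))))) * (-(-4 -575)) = 5404 / 5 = 1080.80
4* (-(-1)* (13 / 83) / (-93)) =-52 / 7719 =-0.01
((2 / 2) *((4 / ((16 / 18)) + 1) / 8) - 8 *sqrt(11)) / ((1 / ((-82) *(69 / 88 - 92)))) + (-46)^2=464531 / 64 - 658214 *sqrt(11) / 11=-191200.69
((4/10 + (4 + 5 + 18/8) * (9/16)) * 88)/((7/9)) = 213147/280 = 761.24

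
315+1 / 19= 5986 / 19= 315.05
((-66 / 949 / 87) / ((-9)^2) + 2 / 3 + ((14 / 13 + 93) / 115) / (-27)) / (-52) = -163135607 / 13330621980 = -0.01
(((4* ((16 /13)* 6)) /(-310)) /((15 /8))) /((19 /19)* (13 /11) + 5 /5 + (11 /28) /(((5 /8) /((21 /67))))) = -0.02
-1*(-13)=13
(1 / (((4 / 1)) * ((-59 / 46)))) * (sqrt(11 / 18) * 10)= -115 * sqrt(22) / 354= -1.52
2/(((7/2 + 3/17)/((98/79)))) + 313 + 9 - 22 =2969164/9875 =300.67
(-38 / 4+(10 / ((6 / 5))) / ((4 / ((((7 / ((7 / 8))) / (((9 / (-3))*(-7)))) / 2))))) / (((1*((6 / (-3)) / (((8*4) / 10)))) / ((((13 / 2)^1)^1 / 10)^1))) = 14911 / 1575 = 9.47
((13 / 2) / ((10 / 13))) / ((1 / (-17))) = -2873 / 20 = -143.65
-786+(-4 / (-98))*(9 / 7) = -269580 / 343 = -785.95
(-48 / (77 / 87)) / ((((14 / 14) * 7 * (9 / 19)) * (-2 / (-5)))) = -40.89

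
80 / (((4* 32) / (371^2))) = 688205 / 8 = 86025.62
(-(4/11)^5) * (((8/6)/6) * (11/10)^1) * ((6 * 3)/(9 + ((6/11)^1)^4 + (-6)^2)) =-2048/3300705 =-0.00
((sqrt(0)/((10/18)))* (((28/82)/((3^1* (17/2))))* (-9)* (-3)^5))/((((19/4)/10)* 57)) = 0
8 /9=0.89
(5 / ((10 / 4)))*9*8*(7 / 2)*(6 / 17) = 3024 / 17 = 177.88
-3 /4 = -0.75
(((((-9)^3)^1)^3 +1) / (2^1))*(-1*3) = 581130732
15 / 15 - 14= -13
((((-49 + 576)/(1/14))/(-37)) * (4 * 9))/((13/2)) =-1104.40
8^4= 4096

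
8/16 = 1/2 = 0.50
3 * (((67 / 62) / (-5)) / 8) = -201 / 2480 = -0.08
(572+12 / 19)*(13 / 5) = 1488.84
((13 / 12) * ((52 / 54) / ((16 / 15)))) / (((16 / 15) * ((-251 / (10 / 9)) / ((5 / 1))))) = -105625 / 5204736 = -0.02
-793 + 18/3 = -787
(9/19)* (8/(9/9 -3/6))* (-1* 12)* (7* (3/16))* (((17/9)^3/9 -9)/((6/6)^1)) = 1515808/1539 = 984.93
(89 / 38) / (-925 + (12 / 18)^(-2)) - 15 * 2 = -2104048 / 70129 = -30.00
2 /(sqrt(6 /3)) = 1.41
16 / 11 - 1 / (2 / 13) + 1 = -89 / 22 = -4.05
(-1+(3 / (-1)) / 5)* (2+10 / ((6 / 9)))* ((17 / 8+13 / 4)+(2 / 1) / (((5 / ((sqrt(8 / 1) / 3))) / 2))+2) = -221.12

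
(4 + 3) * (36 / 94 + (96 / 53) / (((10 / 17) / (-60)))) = -1290.60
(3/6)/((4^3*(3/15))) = 5/128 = 0.04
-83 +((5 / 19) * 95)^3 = 15542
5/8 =0.62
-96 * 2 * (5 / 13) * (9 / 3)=-2880 / 13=-221.54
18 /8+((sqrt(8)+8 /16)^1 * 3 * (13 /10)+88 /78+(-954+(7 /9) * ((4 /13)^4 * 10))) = -1219186081 /1285245+39 * sqrt(2) /5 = -937.57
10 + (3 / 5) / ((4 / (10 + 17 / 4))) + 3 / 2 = 1091 / 80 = 13.64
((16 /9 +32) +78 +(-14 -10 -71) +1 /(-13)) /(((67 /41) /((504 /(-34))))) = -2243192 /14807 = -151.50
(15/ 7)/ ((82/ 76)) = 570/ 287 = 1.99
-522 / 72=-29 / 4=-7.25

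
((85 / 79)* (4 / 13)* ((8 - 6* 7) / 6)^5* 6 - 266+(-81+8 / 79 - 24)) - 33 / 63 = -6974802010 / 582309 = -11977.84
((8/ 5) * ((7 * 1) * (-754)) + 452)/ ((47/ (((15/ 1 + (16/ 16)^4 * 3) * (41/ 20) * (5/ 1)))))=-7373358/ 235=-31375.99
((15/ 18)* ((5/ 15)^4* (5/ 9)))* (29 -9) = 250/ 2187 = 0.11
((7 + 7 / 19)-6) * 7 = 182 / 19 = 9.58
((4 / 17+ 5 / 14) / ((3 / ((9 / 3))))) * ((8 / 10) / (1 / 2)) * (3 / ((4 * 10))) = 423 / 5950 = 0.07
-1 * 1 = -1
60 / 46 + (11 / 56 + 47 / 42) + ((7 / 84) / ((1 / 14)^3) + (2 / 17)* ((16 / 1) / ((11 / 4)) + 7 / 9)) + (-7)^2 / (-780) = 32688929177 / 140900760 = 232.00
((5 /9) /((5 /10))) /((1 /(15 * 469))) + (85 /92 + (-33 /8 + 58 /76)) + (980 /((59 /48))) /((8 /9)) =8711.18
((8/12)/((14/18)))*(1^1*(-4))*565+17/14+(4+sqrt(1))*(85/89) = -2406217/1246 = -1931.15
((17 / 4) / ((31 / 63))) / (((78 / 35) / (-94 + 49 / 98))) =-2336565 / 6448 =-362.37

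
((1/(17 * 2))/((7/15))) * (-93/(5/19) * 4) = -10602/119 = -89.09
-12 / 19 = -0.63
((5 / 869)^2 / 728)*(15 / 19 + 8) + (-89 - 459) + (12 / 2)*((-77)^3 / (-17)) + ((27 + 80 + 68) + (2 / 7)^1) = 4077971369184209 / 25367368312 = 160756.58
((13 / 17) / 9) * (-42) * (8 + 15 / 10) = -1729 / 51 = -33.90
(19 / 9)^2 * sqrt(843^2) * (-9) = -101441 / 3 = -33813.67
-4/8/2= -1/4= -0.25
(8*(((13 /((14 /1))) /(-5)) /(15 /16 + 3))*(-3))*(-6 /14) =-832 /1715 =-0.49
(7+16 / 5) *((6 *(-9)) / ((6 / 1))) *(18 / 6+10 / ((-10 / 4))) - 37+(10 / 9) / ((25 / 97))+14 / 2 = 595 / 9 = 66.11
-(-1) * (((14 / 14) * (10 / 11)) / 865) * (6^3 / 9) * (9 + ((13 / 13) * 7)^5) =807168 / 1903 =424.16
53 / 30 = 1.77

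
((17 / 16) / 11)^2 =289 / 30976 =0.01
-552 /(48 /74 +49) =-20424 /1837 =-11.12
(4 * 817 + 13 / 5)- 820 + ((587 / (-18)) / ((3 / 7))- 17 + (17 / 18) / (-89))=2357.50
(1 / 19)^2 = 0.00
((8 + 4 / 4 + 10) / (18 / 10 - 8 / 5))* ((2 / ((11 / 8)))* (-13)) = -19760 / 11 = -1796.36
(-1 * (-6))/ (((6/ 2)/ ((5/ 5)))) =2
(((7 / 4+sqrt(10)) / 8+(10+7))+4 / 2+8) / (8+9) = sqrt(10) / 136+871 / 544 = 1.62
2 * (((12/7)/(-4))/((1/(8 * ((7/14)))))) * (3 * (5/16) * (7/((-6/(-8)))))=-30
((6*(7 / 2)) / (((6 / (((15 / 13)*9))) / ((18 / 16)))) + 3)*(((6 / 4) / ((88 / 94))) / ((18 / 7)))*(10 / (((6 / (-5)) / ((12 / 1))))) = -25028675 / 9152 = -2734.78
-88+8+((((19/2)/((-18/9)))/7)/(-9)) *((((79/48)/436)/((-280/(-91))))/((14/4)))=-59067167687/738339840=-80.00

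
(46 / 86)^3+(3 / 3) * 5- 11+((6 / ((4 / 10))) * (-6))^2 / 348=40185850 / 2305703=17.43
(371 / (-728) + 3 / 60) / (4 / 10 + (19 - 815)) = 239 / 413712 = 0.00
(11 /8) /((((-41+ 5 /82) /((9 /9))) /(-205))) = 92455 /13428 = 6.89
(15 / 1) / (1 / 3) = 45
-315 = -315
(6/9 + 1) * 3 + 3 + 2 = 10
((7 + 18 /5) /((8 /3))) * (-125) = -3975 /8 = -496.88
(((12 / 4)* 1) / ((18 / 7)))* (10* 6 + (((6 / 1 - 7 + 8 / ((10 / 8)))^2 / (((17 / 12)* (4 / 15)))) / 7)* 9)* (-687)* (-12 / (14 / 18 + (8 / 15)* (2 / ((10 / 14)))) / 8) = 2929165335 / 34748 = 84297.38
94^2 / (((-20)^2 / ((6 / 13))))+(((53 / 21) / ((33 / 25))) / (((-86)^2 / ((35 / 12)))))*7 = 29128967323 / 2855595600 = 10.20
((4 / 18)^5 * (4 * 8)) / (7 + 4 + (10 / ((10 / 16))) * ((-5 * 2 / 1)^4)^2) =1024 / 94478400649539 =0.00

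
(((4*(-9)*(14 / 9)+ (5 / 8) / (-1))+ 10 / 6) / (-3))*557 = 734683 / 72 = 10203.93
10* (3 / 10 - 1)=-7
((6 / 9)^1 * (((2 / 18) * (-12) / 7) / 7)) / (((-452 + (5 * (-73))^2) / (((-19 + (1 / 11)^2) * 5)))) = 30640 / 2361633351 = 0.00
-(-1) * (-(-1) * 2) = 2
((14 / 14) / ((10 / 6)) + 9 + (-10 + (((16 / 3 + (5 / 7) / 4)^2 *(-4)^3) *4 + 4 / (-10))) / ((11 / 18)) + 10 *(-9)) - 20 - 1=-3147107 / 245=-12845.33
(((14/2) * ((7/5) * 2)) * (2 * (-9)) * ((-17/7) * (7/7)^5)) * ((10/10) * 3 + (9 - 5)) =29988/5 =5997.60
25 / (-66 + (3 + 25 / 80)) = -400 / 1003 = -0.40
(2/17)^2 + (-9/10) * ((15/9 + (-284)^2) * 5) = -209790583/578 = -362959.49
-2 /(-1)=2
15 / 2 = 7.50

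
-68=-68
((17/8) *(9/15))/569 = 51/22760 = 0.00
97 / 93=1.04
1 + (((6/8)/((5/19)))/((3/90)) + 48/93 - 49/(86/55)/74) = 17083345/197284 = 86.59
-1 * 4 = -4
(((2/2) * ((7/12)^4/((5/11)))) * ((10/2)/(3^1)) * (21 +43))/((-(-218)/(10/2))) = 132055/211896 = 0.62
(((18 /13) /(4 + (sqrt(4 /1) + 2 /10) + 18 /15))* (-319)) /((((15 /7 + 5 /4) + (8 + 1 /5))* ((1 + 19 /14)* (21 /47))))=-3816400 /780663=-4.89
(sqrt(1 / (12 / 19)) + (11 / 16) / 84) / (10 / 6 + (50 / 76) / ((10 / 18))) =209 / 72800 + 19 * sqrt(57) / 325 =0.44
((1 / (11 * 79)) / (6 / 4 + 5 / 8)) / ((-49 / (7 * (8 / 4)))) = -16 / 103411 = -0.00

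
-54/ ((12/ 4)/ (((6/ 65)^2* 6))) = -3888/ 4225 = -0.92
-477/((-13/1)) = 477/13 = 36.69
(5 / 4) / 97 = 5 / 388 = 0.01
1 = 1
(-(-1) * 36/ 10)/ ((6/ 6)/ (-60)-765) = -216/ 45901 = -0.00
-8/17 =-0.47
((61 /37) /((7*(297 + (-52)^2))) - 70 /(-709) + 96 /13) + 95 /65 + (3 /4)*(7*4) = 214525600755 /7163996203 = 29.94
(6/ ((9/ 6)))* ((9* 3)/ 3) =36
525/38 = 13.82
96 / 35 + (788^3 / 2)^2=2094909942599183456 / 35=59854569788548098.74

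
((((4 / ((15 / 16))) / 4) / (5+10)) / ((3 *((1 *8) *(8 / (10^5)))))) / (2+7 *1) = 1000 / 243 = 4.12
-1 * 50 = -50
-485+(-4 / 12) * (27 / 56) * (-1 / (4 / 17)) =-484.32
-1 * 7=-7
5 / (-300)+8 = 479 / 60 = 7.98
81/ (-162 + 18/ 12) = -54/ 107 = -0.50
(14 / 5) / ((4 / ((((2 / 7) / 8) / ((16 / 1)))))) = 1 / 640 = 0.00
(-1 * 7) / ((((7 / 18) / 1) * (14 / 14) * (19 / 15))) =-270 / 19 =-14.21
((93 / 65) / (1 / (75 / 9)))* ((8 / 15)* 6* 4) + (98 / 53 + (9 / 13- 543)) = -267224 / 689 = -387.84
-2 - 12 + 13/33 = -449/33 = -13.61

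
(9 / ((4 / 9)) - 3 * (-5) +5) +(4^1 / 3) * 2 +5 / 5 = 527 / 12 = 43.92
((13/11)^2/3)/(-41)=-169/14883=-0.01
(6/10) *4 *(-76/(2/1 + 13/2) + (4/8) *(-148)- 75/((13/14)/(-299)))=981936/17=57760.94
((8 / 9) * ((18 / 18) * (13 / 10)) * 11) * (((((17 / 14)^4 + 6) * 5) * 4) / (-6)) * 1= -44904431 / 129654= -346.34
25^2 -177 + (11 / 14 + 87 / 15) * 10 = 3597 / 7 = 513.86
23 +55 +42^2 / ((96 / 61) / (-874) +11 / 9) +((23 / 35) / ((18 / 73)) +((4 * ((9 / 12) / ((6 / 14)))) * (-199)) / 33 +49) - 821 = 288880689473 / 405813870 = 711.86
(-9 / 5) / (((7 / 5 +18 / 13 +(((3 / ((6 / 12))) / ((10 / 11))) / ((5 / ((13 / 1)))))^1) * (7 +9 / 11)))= -6435 / 557452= -0.01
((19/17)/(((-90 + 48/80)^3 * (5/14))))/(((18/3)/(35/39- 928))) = 120222025/177646785147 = 0.00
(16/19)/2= 8/19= 0.42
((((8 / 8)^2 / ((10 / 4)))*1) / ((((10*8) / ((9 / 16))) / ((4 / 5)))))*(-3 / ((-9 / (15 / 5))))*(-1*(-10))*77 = 693 / 400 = 1.73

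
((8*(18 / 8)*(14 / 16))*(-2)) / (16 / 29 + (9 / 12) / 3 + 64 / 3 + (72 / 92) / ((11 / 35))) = -2773386 / 2168099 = -1.28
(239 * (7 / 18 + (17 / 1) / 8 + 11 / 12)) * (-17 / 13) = -77197 / 72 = -1072.18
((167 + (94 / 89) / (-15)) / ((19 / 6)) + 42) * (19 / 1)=800812 / 445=1799.58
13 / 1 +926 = 939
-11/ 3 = -3.67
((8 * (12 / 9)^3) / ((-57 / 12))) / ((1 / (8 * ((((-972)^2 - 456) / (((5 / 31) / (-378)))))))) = 6714791559168 / 95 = 70682016412.29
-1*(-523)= 523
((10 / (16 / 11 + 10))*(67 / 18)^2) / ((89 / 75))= 6172375 / 605556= 10.19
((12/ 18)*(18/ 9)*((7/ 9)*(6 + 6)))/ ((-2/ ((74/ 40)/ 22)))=-259/ 495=-0.52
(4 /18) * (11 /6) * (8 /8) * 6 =2.44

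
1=1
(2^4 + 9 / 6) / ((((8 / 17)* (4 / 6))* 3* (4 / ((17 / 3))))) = 10115 / 384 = 26.34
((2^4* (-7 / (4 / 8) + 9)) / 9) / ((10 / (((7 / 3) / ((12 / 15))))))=-70 / 27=-2.59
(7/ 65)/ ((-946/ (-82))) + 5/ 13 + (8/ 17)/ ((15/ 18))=501056/ 522665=0.96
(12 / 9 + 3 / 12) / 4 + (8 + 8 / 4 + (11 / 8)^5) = 1505105 / 98304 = 15.31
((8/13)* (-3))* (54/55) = -1296/715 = -1.81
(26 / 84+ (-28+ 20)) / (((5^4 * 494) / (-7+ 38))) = -527 / 682500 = -0.00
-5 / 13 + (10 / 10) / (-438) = -2203 / 5694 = -0.39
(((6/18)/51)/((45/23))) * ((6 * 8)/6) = 0.03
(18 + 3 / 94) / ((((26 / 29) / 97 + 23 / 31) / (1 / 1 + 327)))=1616045996 / 205249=7873.59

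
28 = 28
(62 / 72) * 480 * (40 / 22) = 24800 / 33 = 751.52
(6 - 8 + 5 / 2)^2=1 / 4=0.25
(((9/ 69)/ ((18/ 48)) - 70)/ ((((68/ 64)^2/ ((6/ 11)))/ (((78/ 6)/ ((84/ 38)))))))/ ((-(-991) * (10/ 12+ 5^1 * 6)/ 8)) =-4862287872/ 93834336365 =-0.05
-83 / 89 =-0.93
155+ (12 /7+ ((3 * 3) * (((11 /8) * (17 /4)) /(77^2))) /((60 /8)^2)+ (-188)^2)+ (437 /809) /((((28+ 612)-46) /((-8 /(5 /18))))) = 9288066368099 /261630600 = 35500.69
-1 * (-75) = 75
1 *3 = 3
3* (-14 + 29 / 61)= -2475 / 61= -40.57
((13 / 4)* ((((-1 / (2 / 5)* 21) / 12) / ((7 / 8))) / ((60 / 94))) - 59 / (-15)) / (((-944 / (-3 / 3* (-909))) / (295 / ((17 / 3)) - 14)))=506373903 / 641920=788.84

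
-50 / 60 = -5 / 6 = -0.83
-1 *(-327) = 327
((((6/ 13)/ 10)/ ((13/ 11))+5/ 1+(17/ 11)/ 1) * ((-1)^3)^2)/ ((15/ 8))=163208/ 46475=3.51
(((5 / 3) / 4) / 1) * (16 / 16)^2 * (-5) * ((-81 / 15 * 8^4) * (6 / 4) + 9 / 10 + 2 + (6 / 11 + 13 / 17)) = 310171195 / 4488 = 69111.23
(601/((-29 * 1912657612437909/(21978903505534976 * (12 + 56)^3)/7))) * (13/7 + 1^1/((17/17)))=-16907930888737946337280/11289857675697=-1497621261.00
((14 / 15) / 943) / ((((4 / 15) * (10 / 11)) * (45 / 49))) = 3773 / 848700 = 0.00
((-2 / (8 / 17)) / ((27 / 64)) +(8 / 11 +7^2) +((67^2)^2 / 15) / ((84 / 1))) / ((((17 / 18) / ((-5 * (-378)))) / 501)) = 176815335321 / 11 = 16074121392.82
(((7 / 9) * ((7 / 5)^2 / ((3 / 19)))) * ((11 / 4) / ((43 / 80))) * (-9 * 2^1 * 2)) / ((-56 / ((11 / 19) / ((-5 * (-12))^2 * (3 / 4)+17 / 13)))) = 154154 / 22650465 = 0.01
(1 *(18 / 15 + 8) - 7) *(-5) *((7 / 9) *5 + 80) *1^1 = -922.78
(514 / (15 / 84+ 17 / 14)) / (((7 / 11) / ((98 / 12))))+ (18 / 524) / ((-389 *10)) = 564719483507 / 119244060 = 4735.83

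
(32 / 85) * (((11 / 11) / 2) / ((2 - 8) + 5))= -16 / 85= -0.19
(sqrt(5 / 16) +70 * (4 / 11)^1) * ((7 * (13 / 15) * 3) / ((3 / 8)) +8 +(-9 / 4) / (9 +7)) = 54137 * sqrt(5) / 3840 +378959 / 264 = 1466.98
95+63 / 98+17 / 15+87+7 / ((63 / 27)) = 39223 / 210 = 186.78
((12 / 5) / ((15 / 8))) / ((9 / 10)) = 1.42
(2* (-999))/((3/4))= -2664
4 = 4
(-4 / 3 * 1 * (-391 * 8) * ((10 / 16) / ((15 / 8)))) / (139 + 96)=12512 / 2115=5.92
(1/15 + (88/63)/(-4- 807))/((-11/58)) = -962278/2810115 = -0.34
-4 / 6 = -2 / 3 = -0.67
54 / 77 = 0.70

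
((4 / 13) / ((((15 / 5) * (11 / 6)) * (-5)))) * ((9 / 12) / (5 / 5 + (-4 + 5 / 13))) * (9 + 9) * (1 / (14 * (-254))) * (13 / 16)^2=-4563 / 425582080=-0.00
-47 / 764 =-0.06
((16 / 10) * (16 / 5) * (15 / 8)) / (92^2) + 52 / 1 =137543 / 2645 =52.00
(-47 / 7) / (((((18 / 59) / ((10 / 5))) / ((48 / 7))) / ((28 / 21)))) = -177472 / 441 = -402.43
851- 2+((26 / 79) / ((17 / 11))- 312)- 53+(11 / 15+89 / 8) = 79946849 / 161160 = 496.07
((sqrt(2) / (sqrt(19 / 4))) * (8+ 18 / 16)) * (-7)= -511 * sqrt(38) / 76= -41.45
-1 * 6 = -6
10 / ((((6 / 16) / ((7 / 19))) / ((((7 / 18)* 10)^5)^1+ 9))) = 29709856960 / 3365793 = 8827.00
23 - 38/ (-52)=23.73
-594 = -594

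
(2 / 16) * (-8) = -1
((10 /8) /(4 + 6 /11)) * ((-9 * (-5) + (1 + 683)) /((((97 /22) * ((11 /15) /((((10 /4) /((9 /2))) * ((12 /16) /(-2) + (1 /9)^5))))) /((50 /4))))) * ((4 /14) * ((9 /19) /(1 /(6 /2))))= -243566125 /3715488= -65.55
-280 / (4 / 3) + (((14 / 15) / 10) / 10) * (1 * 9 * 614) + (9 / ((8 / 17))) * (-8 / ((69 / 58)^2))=-17624287 / 66125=-266.53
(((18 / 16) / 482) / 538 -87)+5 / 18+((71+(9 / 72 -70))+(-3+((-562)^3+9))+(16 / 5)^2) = -82853514549151763 / 466768800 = -177504397.36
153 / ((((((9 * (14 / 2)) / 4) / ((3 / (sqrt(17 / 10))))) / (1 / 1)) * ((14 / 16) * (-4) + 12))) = 24 * sqrt(170) / 119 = 2.63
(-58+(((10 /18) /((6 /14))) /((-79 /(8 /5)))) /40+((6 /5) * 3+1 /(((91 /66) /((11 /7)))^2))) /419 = -229799010187 /1813233555315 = -0.13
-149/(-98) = 149/98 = 1.52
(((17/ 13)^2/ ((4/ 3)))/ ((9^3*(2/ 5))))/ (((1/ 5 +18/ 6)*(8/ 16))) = 7225/ 2628288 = 0.00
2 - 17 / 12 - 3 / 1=-29 / 12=-2.42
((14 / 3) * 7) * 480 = 15680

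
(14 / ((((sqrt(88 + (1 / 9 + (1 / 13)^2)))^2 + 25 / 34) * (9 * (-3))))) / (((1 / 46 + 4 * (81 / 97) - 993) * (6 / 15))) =179470564 / 12174023004231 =0.00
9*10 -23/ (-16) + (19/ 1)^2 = 7239/ 16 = 452.44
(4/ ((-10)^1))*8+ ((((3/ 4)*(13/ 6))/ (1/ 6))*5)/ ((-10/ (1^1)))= -8.08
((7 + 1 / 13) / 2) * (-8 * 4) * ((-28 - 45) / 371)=107456 / 4823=22.28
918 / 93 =306 / 31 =9.87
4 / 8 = 1 / 2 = 0.50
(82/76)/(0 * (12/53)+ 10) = 41/380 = 0.11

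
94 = 94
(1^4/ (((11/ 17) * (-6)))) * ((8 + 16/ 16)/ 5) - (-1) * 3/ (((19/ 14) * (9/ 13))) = 17113/ 6270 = 2.73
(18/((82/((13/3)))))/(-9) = -13/123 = -0.11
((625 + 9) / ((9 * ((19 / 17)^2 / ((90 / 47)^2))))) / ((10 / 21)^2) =727223994 / 797449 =911.94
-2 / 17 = -0.12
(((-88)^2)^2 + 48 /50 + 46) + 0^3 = 1499239574 /25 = 59969582.96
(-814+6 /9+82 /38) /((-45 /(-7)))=-323659 /2565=-126.18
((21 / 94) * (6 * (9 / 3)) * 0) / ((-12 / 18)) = 0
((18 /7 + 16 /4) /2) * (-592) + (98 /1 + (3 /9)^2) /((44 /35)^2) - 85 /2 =-1925.56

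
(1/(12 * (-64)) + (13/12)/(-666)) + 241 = 61633555/255744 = 241.00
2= 2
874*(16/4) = 3496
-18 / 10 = -9 / 5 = -1.80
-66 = -66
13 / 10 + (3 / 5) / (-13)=163 / 130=1.25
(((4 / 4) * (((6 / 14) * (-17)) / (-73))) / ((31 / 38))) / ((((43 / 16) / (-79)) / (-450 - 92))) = 1327700544 / 681163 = 1949.17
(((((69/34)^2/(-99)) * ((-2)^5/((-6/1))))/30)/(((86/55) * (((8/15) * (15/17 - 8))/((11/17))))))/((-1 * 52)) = -2645/170597856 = -0.00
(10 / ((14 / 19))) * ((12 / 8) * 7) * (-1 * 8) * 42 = -47880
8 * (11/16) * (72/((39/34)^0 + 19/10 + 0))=3960/29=136.55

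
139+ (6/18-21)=355/3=118.33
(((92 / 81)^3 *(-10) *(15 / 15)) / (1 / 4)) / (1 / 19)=-591802880 / 531441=-1113.58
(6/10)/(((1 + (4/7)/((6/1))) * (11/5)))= 63/253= 0.25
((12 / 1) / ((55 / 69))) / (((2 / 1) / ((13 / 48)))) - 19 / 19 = 457 / 440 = 1.04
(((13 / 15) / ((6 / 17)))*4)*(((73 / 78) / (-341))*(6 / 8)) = -1241 / 61380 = -0.02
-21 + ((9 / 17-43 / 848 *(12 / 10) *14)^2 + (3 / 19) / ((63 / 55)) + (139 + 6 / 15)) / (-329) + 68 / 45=-2546499290475877 / 127879114885200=-19.91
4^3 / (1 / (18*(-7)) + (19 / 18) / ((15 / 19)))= 7560 / 157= 48.15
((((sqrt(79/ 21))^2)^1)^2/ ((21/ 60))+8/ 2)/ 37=137168/ 114219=1.20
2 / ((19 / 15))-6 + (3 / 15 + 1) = -306 / 95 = -3.22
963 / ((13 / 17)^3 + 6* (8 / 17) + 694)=1577073 / 1141897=1.38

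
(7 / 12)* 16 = 28 / 3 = 9.33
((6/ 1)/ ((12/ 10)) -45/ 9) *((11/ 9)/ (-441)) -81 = -81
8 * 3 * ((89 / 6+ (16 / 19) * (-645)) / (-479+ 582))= -240916 / 1957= -123.10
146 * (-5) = -730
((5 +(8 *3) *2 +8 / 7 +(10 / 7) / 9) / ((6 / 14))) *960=121635.56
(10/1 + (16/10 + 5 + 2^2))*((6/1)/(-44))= -309/110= -2.81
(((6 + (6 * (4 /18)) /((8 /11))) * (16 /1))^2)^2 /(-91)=-19987173376 /7371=-2711595.90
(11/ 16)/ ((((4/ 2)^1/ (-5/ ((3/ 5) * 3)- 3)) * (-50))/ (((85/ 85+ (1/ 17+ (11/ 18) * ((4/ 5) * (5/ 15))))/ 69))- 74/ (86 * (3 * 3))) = 38794041/ 55149651604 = 0.00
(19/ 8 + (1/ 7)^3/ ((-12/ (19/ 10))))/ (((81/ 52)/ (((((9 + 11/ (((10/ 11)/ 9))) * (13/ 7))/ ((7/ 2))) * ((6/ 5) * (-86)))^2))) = 163521688136843712/ 2573571875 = 63538807.57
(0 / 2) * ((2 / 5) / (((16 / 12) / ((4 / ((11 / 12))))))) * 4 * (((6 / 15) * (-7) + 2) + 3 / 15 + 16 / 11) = 0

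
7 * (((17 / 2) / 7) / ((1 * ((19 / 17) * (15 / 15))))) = 289 / 38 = 7.61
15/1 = 15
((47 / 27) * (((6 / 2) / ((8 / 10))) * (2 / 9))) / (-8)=-235 / 1296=-0.18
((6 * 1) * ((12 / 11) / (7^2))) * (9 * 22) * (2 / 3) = 864 / 49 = 17.63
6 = 6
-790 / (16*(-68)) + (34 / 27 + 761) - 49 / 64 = 22390967 / 29376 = 762.22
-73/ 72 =-1.01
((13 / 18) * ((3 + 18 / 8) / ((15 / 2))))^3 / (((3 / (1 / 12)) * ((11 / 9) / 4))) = 753571 / 64152000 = 0.01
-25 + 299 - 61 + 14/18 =1924/9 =213.78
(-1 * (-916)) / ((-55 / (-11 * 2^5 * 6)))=175872 / 5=35174.40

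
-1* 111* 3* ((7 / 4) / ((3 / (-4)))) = 777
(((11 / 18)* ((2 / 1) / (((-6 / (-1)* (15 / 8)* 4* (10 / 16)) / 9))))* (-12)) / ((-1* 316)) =88 / 5925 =0.01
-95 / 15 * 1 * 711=-4503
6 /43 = 0.14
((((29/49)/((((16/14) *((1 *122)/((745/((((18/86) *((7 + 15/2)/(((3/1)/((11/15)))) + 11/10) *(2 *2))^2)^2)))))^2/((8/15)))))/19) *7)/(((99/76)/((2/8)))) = 102883625147837928912109375/8437549179011872008858400456704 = 0.00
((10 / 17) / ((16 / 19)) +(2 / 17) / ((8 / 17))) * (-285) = -36765 / 136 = -270.33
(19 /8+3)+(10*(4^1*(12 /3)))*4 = 5163 /8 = 645.38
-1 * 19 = -19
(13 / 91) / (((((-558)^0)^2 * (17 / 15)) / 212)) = 3180 / 119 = 26.72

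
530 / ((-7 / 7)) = -530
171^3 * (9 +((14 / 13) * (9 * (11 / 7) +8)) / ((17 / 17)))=2135090097 / 13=164237699.77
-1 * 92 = -92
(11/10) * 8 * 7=308/5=61.60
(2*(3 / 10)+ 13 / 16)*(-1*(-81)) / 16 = 9153 / 1280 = 7.15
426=426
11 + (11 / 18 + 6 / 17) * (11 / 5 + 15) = 4220 / 153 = 27.58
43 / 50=0.86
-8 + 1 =-7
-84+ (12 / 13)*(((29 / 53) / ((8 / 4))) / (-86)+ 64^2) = 8425281 / 2279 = 3696.92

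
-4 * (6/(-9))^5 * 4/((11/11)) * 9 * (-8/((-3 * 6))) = 2048/243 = 8.43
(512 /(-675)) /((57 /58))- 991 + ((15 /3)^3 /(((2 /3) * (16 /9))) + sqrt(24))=-1091216347 /1231200 + 2 * sqrt(6)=-881.40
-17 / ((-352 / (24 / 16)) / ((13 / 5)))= 663 / 3520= 0.19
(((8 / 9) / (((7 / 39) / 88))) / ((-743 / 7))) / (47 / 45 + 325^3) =-17160 / 143470111787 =-0.00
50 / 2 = 25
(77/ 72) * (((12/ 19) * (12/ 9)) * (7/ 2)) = 3.15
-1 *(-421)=421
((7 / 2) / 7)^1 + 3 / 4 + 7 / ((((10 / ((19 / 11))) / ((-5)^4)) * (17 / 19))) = 632685 / 748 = 845.84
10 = 10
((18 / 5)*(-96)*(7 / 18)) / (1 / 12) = -8064 / 5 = -1612.80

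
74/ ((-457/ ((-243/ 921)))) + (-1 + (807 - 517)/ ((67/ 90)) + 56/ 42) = 389.93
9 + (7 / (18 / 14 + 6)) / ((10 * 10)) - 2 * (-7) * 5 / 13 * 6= 2739337 / 66300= 41.32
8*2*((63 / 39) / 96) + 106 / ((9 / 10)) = 27623 / 234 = 118.05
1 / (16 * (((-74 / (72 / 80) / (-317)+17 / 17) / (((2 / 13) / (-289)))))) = -2853 / 107991208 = -0.00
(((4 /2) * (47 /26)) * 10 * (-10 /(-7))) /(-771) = -4700 /70161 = -0.07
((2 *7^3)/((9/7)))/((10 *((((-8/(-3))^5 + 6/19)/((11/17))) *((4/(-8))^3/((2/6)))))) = -2580732/3788875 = -0.68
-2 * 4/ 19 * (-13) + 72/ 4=446/ 19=23.47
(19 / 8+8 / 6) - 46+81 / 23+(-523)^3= -78966749585 / 552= -143055705.77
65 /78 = 5 /6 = 0.83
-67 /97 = -0.69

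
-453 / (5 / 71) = -32163 / 5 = -6432.60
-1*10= -10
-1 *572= -572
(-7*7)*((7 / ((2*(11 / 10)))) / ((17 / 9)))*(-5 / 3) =25725 / 187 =137.57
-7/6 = -1.17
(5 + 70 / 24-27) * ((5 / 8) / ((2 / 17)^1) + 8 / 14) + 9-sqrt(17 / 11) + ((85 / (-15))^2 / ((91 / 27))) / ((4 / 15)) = -1180355 / 17472-sqrt(187) / 11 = -68.80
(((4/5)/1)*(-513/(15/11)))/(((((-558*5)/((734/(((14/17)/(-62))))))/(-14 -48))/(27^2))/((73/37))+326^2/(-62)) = 17209305371016/98016247910675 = 0.18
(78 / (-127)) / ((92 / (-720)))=14040 / 2921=4.81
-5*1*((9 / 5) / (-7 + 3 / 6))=18 / 13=1.38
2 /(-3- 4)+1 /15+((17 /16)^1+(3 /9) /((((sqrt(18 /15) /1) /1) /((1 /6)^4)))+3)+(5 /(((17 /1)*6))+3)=sqrt(30) /23328+196849 /28560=6.89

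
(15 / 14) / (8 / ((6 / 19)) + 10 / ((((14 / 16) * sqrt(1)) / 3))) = 0.02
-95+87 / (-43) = -97.02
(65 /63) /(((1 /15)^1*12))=325 /252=1.29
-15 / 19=-0.79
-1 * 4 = -4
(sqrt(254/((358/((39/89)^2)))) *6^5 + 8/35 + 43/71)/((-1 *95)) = -303264 *sqrt(22733)/1513445 - 2073/236075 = -30.22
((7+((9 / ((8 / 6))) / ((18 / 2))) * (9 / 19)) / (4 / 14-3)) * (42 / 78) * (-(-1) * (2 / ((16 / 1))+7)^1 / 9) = -2107 / 1824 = -1.16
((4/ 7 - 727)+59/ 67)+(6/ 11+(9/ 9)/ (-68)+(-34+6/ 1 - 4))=-265570727/ 350812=-757.02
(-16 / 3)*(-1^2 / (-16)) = -0.33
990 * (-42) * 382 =-15883560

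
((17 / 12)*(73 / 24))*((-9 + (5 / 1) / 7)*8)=-35989 / 126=-285.63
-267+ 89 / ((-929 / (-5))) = -247598 / 929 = -266.52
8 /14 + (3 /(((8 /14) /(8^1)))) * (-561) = -164930 /7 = -23561.43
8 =8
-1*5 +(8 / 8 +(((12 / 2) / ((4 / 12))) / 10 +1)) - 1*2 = -16 / 5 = -3.20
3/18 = 1/6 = 0.17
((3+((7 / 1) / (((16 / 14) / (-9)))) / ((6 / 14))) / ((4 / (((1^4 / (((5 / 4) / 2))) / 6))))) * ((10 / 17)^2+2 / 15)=-69613 / 17340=-4.01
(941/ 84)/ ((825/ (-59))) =-55519/ 69300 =-0.80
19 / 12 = 1.58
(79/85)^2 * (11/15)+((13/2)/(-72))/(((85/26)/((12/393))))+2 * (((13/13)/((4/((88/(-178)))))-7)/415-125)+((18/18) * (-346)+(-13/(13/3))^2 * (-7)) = -414295970746943/629244974250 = -658.40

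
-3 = -3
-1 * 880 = -880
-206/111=-1.86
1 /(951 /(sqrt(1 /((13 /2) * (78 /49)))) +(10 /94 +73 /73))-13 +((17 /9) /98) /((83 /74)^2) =-3073599630337012057 /236709710447619591 +14705313 * sqrt(3) /77915040359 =-12.98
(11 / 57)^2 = 121 / 3249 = 0.04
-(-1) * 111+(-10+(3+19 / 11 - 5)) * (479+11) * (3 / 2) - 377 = -85981 / 11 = -7816.45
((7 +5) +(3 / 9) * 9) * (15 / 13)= 225 / 13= 17.31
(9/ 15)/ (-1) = -3/ 5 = -0.60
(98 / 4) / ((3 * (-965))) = -49 / 5790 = -0.01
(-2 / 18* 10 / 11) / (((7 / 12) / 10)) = -400 / 231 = -1.73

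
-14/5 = -2.80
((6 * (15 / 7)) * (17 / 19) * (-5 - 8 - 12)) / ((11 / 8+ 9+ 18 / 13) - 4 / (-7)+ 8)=-14.15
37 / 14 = 2.64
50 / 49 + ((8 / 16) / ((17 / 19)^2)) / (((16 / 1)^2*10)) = 74001689 / 72504320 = 1.02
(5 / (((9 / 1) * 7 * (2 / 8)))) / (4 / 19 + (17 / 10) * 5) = 760 / 20853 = 0.04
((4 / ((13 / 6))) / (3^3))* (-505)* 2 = -8080 / 117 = -69.06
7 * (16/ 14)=8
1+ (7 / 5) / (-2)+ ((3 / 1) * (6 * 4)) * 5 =3603 / 10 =360.30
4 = 4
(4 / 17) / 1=4 / 17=0.24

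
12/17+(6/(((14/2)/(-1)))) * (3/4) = 15/238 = 0.06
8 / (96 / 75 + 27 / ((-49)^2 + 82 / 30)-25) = -7211200 / 21371083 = -0.34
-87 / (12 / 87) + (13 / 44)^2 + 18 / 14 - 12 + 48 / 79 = -686012843 / 1070608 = -640.77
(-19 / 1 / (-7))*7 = 19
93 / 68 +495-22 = 32257 / 68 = 474.37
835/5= 167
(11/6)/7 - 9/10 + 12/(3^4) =-463/945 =-0.49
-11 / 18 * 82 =-451 / 9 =-50.11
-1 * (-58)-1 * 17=41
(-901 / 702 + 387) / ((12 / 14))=1895411 / 4212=450.00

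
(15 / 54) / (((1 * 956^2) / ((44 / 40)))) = 11 / 32901696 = 0.00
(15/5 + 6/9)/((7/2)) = 22/21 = 1.05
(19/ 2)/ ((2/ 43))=817/ 4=204.25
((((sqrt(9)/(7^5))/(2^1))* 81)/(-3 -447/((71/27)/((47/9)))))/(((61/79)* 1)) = -454329/43223570320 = -0.00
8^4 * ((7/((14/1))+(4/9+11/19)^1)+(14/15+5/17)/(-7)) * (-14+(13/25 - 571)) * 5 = -8208919666688/508725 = -16136261.57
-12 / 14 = -6 / 7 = -0.86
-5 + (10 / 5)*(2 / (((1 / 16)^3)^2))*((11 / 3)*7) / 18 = 2583691129 / 27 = 95692264.04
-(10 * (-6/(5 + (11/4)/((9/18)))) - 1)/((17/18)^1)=846/119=7.11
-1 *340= -340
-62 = -62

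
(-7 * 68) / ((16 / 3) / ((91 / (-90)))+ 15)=-43316 / 885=-48.94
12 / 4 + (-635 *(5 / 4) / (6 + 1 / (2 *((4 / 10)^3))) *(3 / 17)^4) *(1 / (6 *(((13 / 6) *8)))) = 1439477823 / 479911666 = 3.00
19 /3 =6.33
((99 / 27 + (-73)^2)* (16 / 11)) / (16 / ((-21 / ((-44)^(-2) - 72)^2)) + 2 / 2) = -5451094528 / 2774990215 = -1.96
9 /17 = 0.53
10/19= 0.53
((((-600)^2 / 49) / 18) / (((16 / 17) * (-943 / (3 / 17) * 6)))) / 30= -125 / 277242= -0.00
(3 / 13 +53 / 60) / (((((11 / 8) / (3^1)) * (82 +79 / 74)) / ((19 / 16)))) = 55537 / 1598220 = 0.03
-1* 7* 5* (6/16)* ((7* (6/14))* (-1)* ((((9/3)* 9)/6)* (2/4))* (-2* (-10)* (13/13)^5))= 14175/8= 1771.88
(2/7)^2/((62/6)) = 12/1519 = 0.01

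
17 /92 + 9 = 845 /92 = 9.18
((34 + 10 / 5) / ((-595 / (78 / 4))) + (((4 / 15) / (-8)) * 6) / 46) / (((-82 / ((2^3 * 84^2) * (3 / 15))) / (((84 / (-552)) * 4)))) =-914768064 / 9217825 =-99.24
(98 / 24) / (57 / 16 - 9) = -196 / 261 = -0.75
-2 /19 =-0.11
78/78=1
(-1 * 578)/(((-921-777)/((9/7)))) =867/1981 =0.44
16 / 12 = 1.33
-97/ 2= -48.50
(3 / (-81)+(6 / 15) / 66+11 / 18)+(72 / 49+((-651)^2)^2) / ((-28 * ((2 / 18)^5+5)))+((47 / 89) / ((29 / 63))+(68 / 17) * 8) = -1991805963313234766747677 / 1552575011830920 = -1282904818.21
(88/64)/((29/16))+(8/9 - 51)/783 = 4895/7047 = 0.69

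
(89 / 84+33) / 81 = 2861 / 6804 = 0.42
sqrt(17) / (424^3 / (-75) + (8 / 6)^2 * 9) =-75 * sqrt(17) / 76223824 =-0.00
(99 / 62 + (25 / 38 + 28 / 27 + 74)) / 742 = 614585 / 5900013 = 0.10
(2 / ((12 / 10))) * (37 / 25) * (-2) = -74 / 15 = -4.93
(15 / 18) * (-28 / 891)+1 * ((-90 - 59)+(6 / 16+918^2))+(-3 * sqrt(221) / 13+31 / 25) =450441444379 / 534600 - 3 * sqrt(221) / 13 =842573.16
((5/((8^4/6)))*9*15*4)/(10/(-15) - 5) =-0.70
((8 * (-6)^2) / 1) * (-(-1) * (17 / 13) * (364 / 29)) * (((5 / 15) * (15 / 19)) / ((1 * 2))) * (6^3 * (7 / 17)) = 30481920 / 551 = 55321.09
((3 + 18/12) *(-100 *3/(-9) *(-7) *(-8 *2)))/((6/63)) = 176400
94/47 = 2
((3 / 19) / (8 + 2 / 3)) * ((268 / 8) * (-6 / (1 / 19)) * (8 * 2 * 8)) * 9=-1041984 / 13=-80152.62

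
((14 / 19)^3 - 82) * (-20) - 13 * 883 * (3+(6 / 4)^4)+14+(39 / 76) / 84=-34916372059 / 384104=-90903.43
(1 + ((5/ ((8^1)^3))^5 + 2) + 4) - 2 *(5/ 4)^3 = 108851651152949/ 35184372088832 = 3.09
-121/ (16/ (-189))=22869/ 16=1429.31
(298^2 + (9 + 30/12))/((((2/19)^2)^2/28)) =162043346857/8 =20255418357.12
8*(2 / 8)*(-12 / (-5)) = 24 / 5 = 4.80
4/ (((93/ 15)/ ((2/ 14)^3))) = 20/ 10633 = 0.00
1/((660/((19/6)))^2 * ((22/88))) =361/3920400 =0.00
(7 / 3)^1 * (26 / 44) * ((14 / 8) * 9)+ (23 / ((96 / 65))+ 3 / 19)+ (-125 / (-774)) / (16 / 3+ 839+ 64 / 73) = 1993377216511 / 53232085984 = 37.45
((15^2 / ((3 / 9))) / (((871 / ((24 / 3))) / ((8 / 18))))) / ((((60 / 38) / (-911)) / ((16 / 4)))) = -5538880 / 871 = -6359.22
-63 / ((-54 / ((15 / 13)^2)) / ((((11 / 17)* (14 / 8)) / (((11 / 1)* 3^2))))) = 1225 / 68952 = 0.02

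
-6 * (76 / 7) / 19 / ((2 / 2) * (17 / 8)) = -192 / 119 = -1.61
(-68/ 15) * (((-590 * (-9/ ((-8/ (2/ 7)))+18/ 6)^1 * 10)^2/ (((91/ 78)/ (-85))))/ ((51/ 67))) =57153442485000/ 343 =166628112201.17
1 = 1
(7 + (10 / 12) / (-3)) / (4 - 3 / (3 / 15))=-0.61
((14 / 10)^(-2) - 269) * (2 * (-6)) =157872 / 49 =3221.88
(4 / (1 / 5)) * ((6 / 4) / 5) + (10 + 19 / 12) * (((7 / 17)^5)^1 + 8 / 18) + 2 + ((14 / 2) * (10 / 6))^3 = 81847565999 / 51114852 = 1601.25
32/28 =8/7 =1.14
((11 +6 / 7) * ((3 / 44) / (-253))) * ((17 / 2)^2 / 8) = -71961 / 2493568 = -0.03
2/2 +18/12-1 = 3/2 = 1.50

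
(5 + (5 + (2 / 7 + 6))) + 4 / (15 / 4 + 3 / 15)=9566 / 553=17.30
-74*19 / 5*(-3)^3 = 37962 / 5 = 7592.40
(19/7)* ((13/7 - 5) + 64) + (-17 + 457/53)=407226/2597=156.81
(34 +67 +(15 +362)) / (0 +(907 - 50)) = 478 / 857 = 0.56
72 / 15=24 / 5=4.80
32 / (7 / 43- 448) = -1376 / 19257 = -0.07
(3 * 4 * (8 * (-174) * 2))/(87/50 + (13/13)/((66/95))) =-27561600/2623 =-10507.66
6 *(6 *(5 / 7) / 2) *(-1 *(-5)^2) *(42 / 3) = -4500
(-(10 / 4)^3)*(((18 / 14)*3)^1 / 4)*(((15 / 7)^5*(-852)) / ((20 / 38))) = 2074403671875 / 1882384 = 1102008.77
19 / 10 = 1.90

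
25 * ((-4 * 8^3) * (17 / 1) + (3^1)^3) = -869725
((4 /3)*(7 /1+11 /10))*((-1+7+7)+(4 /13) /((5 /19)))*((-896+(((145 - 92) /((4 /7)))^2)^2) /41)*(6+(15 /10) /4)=4805227417060917 /2728960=1760827354.40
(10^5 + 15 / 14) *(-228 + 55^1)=-242202595 / 14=-17300185.36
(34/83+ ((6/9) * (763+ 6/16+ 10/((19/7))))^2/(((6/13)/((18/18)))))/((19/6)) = 14667858538007/81978768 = 178922.65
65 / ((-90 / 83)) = -1079 / 18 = -59.94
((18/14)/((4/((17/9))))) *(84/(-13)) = -51/13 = -3.92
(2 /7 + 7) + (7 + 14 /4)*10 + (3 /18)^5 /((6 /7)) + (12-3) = 39610993 /326592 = 121.29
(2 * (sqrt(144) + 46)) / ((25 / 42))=4872 / 25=194.88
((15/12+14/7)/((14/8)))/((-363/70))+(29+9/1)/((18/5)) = 11105/1089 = 10.20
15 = 15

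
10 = 10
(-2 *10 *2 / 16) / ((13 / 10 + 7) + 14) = -25 / 223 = -0.11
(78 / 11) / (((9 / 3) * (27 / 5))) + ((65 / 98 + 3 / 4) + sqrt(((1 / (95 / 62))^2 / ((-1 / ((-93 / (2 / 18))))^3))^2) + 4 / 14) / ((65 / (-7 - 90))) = -12727526511871398973 / 34148614500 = -372709894.62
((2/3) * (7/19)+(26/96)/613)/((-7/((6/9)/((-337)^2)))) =-45853/222220008024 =-0.00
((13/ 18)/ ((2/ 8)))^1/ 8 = 13/ 36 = 0.36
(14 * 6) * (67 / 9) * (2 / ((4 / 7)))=6566 / 3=2188.67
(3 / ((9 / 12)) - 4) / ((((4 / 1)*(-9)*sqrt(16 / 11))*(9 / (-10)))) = 0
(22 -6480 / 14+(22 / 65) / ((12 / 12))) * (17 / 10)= -1703706 / 2275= -748.88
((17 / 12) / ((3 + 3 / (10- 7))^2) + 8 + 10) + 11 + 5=6545 / 192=34.09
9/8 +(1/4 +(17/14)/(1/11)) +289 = 17009/56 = 303.73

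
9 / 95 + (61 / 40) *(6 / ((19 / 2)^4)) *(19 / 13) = 0.10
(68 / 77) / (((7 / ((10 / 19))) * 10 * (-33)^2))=68 / 11152449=0.00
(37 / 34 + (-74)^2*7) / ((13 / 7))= 9123275 / 442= 20640.89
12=12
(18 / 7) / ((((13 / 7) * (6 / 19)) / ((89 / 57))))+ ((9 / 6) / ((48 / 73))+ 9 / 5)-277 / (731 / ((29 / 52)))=16293579 / 1520480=10.72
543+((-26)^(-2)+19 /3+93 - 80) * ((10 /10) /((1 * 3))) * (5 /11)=36535787 /66924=545.93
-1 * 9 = -9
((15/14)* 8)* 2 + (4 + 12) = 232/7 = 33.14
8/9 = 0.89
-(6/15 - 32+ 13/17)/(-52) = -2621/4420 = -0.59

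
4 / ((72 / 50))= 25 / 9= 2.78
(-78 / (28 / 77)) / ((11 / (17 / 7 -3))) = 78 / 7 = 11.14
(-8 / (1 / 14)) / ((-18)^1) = 56 / 9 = 6.22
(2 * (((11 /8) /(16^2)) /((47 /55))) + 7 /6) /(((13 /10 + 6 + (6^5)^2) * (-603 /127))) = -0.00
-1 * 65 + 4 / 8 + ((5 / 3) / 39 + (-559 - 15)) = -149399 / 234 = -638.46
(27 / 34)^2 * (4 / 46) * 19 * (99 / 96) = 457083 / 425408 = 1.07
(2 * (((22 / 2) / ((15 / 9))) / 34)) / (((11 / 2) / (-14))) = -84 / 85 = -0.99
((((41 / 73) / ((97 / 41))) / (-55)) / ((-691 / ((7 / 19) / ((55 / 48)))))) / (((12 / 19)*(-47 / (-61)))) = 2871148 / 695658151925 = 0.00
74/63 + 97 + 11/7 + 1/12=25157/252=99.83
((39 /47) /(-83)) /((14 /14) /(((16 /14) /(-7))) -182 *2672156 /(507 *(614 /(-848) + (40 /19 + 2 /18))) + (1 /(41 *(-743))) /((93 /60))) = 1444021504536 /92843841126349380481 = 0.00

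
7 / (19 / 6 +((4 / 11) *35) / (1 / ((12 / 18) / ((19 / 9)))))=8778 / 9011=0.97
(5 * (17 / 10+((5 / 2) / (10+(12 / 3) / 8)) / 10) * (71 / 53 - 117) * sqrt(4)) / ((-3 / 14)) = 9304.23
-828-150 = -978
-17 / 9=-1.89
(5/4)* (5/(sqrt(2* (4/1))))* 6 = 75* sqrt(2)/8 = 13.26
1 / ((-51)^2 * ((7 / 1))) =1 / 18207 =0.00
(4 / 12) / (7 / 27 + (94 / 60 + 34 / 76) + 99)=855 / 259766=0.00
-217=-217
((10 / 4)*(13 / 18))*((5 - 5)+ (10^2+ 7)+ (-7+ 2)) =1105 / 6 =184.17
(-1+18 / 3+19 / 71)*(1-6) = -1870 / 71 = -26.34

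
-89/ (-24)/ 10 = 89/ 240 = 0.37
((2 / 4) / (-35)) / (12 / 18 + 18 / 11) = -0.01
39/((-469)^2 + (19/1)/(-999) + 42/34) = 662337/3735618319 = 0.00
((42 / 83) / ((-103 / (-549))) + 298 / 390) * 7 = 40390777 / 1667055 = 24.23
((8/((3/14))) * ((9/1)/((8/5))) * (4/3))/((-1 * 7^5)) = -0.02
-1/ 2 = -0.50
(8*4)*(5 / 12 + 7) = 712 / 3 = 237.33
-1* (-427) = 427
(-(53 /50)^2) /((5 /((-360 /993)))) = 16854 /206875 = 0.08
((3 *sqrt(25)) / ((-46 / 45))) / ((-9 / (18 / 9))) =75 / 23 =3.26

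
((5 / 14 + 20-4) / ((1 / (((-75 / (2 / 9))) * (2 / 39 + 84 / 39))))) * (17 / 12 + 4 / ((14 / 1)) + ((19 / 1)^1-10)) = -663933975 / 5096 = -130285.32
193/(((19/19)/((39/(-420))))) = -2509/140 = -17.92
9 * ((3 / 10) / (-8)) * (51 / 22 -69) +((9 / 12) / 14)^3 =217375677 / 9658880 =22.51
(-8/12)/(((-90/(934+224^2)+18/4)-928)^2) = -208978568/267342782403675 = -0.00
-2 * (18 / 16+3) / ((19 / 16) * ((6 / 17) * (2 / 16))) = -157.47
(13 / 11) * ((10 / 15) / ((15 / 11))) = 26 / 45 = 0.58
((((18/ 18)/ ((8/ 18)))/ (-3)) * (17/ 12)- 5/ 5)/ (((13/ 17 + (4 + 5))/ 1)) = -561/ 2656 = -0.21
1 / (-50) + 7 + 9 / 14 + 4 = 2034 / 175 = 11.62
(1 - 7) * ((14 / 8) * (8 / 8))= -21 / 2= -10.50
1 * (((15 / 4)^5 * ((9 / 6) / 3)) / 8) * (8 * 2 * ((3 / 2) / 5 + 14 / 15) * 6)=5619375 / 1024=5487.67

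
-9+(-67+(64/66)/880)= -137938/1815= -76.00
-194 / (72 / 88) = -2134 / 9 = -237.11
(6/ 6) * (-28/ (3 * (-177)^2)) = -0.00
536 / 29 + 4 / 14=3810 / 203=18.77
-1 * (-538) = 538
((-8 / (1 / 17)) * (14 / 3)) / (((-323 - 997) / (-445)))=-213.96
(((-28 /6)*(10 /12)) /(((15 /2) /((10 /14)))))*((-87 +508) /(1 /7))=-29470 /27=-1091.48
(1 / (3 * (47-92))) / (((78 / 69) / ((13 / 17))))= -23 / 4590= -0.01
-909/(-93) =303/31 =9.77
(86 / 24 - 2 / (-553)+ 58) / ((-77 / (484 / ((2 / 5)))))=-22478005 / 23226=-967.79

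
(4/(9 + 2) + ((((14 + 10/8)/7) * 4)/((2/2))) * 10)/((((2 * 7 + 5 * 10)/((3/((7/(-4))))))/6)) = -30321/2156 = -14.06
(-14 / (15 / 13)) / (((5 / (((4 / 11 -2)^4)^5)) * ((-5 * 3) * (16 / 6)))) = 96674124641003592822816768 / 84093749366570001150125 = 1149.60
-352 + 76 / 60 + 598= 3709 / 15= 247.27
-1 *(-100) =100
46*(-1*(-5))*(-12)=-2760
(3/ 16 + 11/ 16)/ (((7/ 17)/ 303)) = 5151/ 8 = 643.88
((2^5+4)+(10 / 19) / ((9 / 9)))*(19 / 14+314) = 1532005 / 133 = 11518.83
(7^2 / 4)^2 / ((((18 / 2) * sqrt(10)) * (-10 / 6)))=-2401 * sqrt(10) / 2400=-3.16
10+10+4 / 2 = 22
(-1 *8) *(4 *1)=-32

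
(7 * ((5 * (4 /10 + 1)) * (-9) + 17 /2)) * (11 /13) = -8393 /26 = -322.81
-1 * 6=-6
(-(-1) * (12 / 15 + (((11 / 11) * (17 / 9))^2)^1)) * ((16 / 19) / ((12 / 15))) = 7076 / 1539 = 4.60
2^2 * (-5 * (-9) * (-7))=-1260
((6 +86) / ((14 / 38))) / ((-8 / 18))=-3933 / 7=-561.86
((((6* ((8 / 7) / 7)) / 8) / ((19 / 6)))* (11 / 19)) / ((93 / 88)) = 11616 / 548359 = 0.02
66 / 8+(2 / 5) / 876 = 36137 / 4380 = 8.25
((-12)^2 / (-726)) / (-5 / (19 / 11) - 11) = 0.01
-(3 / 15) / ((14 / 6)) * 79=-237 / 35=-6.77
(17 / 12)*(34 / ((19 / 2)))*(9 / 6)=289 / 38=7.61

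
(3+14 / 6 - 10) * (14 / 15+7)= -1666 / 45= -37.02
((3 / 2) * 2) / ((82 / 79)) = 2.89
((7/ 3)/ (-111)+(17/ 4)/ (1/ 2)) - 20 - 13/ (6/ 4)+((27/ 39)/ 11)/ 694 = -333575674/ 16523793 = -20.19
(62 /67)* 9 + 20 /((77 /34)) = 88526 /5159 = 17.16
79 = 79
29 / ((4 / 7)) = 203 / 4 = 50.75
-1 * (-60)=60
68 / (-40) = -17 / 10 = -1.70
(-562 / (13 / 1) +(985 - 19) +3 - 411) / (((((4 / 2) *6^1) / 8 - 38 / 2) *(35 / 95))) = -36328 / 455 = -79.84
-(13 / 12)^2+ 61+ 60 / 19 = 172325 / 2736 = 62.98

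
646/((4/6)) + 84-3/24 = 8423/8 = 1052.88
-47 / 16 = -2.94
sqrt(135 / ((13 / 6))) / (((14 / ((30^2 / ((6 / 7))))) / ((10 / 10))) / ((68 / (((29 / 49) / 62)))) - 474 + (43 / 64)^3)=-4569307545600 * sqrt(130) / 3126450772337789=-0.02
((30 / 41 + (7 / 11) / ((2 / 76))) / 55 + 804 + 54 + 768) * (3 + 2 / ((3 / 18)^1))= 121032498 / 4961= 24396.79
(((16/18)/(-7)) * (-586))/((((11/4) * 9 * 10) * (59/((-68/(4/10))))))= -0.87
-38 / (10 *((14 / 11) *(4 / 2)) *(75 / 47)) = -9823 / 10500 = -0.94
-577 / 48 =-12.02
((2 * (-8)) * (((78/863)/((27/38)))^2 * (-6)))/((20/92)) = 7.15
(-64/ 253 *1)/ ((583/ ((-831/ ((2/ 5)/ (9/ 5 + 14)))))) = 2100768/ 147499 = 14.24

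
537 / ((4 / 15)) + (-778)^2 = 2429191 / 4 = 607297.75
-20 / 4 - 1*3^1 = -8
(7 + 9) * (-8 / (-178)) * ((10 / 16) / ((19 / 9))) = 0.21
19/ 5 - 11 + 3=-21/ 5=-4.20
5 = 5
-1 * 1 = -1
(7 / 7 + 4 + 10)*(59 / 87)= 295 / 29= 10.17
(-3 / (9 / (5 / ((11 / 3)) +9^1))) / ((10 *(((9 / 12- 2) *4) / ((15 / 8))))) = 57 / 440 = 0.13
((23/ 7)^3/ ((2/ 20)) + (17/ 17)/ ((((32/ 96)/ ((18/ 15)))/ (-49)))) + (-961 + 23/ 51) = -68417396/ 87465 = -782.23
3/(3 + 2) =3/5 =0.60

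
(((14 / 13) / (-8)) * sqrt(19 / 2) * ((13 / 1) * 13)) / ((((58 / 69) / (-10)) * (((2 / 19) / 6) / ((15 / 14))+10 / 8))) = 26842725 * sqrt(38) / 251198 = 658.72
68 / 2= 34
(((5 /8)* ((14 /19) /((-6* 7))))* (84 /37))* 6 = -105 /703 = -0.15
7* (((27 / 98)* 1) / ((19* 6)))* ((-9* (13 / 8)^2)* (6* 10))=-205335 / 8512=-24.12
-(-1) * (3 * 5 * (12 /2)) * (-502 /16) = -11295 /4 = -2823.75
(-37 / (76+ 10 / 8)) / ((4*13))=-37 / 4017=-0.01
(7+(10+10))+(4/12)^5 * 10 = 6571/243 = 27.04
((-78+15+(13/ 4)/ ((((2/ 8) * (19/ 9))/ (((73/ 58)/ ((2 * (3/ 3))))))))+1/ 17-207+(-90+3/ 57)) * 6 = -40017321/ 18734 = -2136.08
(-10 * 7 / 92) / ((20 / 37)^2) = -9583 / 3680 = -2.60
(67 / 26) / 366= 67 / 9516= 0.01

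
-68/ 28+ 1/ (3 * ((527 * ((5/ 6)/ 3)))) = -44753/ 18445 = -2.43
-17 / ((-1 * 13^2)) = 17 / 169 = 0.10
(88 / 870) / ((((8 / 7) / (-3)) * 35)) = -11 / 1450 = -0.01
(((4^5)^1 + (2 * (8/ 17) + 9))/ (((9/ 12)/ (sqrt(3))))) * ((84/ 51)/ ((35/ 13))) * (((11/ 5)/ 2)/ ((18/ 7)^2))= 3041038 * sqrt(3)/ 21675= 243.01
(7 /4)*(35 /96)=245 /384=0.64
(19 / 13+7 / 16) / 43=395 / 8944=0.04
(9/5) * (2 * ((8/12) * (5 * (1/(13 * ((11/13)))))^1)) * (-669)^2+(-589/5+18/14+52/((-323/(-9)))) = 60701816306/124355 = 488133.30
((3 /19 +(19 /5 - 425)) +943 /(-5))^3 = -194265499151296 /857375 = -226581716.46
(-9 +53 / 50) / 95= -397 / 4750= -0.08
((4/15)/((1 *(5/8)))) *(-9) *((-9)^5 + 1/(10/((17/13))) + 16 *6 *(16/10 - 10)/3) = 370142256/1625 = 227779.85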